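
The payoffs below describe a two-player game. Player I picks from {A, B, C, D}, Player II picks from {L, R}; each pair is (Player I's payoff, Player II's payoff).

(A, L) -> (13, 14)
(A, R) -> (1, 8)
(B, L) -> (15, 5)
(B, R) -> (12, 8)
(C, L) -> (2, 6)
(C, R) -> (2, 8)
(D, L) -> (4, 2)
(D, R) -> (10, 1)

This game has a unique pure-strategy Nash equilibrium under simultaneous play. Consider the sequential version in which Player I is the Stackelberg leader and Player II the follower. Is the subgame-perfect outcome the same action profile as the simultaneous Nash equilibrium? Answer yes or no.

no

Work backward from Player II's decision.
- A → Player II plays L (best of 14, 8); Player I gets 13.
- B → Player II plays R (best of 5, 8); Player I gets 12.
- C → Player II plays R (best of 6, 8); Player I gets 2.
- D → Player II plays L (best of 2, 1); Player I gets 4.
Maximizing over 13, 12, 2, 4, Player I chooses A. Subgame-perfect outcome: (A, L) with payoffs (13, 14).
Now find the simultaneous Nash equilibrium.
Player I's best replies: L→B; R→B.
Player II's best replies: A→L; B→R; C→R; D→L.
The unique mutual best reply is (B, R), giving (12, 8).
Sequential outcome (A, L) differs from the Nash profile (B, R).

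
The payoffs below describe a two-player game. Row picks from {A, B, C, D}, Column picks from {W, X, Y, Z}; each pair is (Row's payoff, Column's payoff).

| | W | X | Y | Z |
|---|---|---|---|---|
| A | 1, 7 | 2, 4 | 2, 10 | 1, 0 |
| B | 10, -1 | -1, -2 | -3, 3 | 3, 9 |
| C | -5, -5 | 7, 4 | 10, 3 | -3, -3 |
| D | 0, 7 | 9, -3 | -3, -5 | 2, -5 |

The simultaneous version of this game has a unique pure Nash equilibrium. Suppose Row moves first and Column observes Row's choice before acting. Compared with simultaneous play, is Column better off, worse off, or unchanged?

Work backward from Column's decision.
- A: BR = Y, leader payoff 2.
- B: BR = Z, leader payoff 3.
- C: BR = X, leader payoff 7.
- D: BR = W, leader payoff 0.
Row's induced payoffs are 2, 3, 7, 0, so Row commits to C. Subgame-perfect outcome: (C, X) with payoffs (7, 4).
Now find the simultaneous Nash equilibrium.
Row's best replies: W→B; X→D; Y→C; Z→B.
Column's best replies: A→Y; B→Z; C→X; D→W.
Only (B, Z) has each player best-responding; Nash payoffs (3, 9).
Column earns 4 sequentially versus 9 at the Nash outcome: worse off.

worse off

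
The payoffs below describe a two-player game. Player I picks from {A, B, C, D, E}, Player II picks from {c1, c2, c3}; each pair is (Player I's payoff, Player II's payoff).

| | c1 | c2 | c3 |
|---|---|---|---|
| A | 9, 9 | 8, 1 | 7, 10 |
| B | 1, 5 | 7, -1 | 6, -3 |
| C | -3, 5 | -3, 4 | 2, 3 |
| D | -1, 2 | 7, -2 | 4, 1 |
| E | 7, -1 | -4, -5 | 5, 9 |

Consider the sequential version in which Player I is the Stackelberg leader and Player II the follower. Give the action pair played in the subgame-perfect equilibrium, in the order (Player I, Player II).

Work backward from Player II's decision.
- A: BR = c3, leader payoff 7.
- B: BR = c1, leader payoff 1.
- C: BR = c1, leader payoff -3.
- D: BR = c1, leader payoff -1.
- E: BR = c3, leader payoff 5.
Maximizing over 7, 1, -3, -1, 5, Player I chooses A. Subgame-perfect outcome: (A, c3) with payoffs (7, 10).

(A, c3)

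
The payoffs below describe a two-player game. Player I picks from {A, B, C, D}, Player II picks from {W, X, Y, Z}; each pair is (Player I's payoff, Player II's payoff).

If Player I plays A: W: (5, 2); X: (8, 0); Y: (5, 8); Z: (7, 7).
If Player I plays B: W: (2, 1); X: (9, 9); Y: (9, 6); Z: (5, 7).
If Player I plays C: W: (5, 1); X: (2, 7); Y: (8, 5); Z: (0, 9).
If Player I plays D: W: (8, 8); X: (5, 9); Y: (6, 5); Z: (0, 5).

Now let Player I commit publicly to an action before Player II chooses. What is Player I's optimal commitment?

Solve by backward induction (Player I leads).
- A: BR = Y, leader payoff 5.
- B: BR = X, leader payoff 9.
- C: BR = Z, leader payoff 0.
- D: BR = X, leader payoff 5.
Player I's induced payoffs are 5, 9, 0, 5, so Player I commits to B. Subgame-perfect outcome: (B, X) with payoffs (9, 9).

B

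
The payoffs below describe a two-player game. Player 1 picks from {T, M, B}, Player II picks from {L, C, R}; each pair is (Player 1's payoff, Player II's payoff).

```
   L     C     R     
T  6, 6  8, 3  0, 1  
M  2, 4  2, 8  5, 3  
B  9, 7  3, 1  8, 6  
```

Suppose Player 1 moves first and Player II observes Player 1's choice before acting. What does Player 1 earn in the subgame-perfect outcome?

Solve by backward induction (Player 1 leads).
- T: BR = L, leader payoff 6.
- M: BR = C, leader payoff 2.
- B: BR = L, leader payoff 9.
Maximizing over 6, 2, 9, Player 1 chooses B. Subgame-perfect outcome: (B, L) with payoffs (9, 7).

9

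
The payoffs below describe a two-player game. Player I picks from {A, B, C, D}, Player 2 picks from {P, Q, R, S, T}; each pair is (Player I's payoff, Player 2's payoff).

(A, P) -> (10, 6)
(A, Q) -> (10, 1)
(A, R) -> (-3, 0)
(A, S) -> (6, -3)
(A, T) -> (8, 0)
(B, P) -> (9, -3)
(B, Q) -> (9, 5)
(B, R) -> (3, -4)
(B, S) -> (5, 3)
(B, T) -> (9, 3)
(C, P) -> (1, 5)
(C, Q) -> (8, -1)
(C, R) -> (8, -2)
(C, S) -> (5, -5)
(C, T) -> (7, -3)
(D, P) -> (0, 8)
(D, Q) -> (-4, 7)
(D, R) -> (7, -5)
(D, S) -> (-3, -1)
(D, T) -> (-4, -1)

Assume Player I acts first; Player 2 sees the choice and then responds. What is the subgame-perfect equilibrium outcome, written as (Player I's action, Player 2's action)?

(A, P)

Solve by backward induction (Player I leads).
- A → Player 2 plays P (best of 6, 1, 0, -3, 0); Player I gets 10.
- B → Player 2 plays Q (best of -3, 5, -4, 3, 3); Player I gets 9.
- C → Player 2 plays P (best of 5, -1, -2, -5, -3); Player I gets 1.
- D → Player 2 plays P (best of 8, 7, -5, -1, -1); Player I gets 0.
Among 10, 9, 1, 0, the best is 10 at A. Subgame-perfect outcome: (A, P) with payoffs (10, 6).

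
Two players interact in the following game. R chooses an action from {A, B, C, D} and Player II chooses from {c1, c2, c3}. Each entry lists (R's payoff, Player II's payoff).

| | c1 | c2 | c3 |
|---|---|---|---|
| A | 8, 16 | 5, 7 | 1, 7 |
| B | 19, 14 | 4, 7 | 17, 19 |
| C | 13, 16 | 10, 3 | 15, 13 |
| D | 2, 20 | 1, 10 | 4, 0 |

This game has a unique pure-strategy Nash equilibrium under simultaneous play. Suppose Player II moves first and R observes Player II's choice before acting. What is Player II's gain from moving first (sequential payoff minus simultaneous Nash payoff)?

Work backward from R's decision.
- c1 → R plays B (best of 8, 19, 13, 2); Player II gets 14.
- c2 → R plays C (best of 5, 4, 10, 1); Player II gets 3.
- c3 → R plays B (best of 1, 17, 15, 4); Player II gets 19.
Player II's induced payoffs are 14, 3, 19, so Player II commits to c3. Subgame-perfect outcome: (B, c3) with payoffs (17, 19).
Now find the simultaneous Nash equilibrium.
R's best replies: c1→B; c2→C; c3→B.
Player II's best replies: A→c1; B→c3; C→c1; D→c1.
Only (B, c3) has each player best-responding; Nash payoffs (17, 19).
Player II's commitment gain: 19 − 19 = 0.

0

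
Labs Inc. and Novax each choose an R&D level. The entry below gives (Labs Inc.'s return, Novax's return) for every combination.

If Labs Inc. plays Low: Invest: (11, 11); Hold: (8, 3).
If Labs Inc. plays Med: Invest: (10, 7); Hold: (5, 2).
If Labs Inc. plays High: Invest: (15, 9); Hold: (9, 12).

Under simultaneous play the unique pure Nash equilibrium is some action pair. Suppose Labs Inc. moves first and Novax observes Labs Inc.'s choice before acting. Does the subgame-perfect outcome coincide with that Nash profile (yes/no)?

Novax best-responds to each possible Labs Inc. move:
- Low → Novax plays Invest (best of 11, 3); Labs Inc. gets 11.
- Med → Novax plays Invest (best of 7, 2); Labs Inc. gets 10.
- High → Novax plays Hold (best of 9, 12); Labs Inc. gets 9.
Among 11, 10, 9, the best is 11 at Low. Subgame-perfect outcome: (Low, Invest) with payoffs (11, 11).
Under simultaneous play:
Labs Inc.'s best replies: Invest→High; Hold→High.
Novax's best replies: Low→Invest; Med→Invest; High→Hold.
Only (High, Hold) has each player best-responding; Nash payoffs (9, 12).
Sequential outcome (Low, Invest) differs from the Nash profile (High, Hold).

no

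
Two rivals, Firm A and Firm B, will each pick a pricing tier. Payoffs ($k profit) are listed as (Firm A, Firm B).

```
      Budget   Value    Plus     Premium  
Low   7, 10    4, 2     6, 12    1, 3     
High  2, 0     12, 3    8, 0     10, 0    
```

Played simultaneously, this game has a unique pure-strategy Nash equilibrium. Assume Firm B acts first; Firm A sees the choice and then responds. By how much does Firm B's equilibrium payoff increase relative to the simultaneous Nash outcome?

7

Backward induction with Firm B moving first.
- Budget: Firm A compares 7, 2 and picks Low; Firm B would get 10.
- Value: Firm A compares 4, 12 and picks High; Firm B would get 3.
- Plus: Firm A compares 6, 8 and picks High; Firm B would get 0.
- Premium: Firm A compares 1, 10 and picks High; Firm B would get 0.
Firm B's induced payoffs are 10, 3, 0, 0, so Firm B commits to Budget. Subgame-perfect outcome: (Low, Budget) with payoffs (7, 10).
For the simultaneous game, intersect best replies.
Firm A's best replies: Budget→Low; Value→High; Plus→High; Premium→High.
Firm B's best replies: Low→Plus; High→Value.
The unique mutual best reply is (High, Value), giving (12, 3).
Firm B's commitment gain: 10 − 3 = 7.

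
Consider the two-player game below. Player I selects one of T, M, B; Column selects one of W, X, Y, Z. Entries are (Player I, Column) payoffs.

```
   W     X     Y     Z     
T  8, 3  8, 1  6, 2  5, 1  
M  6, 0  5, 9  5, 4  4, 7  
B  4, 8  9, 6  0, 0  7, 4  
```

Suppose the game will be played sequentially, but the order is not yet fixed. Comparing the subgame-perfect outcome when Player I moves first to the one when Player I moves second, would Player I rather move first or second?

second

If Player I leads: Column's best replies are T→W, M→X, B→W; Player I's induced payoffs 8, 5, 4; outcome (T, W), payoffs (8, 3).
If Column leads: Player I's best replies are W→T, X→B, Y→T, Z→B; Column's induced payoffs 3, 6, 2, 4; outcome (B, X), payoffs (9, 6).
Player I gets 8 moving first and 9 moving second, so Player I prefers to move second.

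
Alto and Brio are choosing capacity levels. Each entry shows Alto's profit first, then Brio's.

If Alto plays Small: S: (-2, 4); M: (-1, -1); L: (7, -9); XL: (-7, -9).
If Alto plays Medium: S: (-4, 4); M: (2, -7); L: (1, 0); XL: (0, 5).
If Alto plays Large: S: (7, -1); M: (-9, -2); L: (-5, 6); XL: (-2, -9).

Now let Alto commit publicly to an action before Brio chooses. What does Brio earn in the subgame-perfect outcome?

5

Work backward from Brio's decision.
- Small → Brio plays S (best of 4, -1, -9, -9); Alto gets -2.
- Medium → Brio plays XL (best of 4, -7, 0, 5); Alto gets 0.
- Large → Brio plays L (best of -1, -2, 6, -9); Alto gets -5.
Alto's induced payoffs are -2, 0, -5, so Alto commits to Medium. Subgame-perfect outcome: (Medium, XL) with payoffs (0, 5).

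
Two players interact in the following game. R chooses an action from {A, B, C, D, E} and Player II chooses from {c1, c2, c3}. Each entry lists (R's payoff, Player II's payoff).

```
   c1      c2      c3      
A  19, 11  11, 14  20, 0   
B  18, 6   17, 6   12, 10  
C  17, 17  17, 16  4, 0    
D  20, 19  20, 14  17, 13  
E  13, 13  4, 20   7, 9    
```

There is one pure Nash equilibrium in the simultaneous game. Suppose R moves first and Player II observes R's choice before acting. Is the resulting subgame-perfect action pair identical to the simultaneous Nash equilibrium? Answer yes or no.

Backward induction with R moving first.
- A: BR = c2, leader payoff 11.
- B: BR = c3, leader payoff 12.
- C: BR = c1, leader payoff 17.
- D: BR = c1, leader payoff 20.
- E: BR = c2, leader payoff 4.
Maximizing over 11, 12, 17, 20, 4, R chooses D. Subgame-perfect outcome: (D, c1) with payoffs (20, 19).
Under simultaneous play:
R's best replies: c1→D; c2→D; c3→A.
Player II's best replies: A→c2; B→c3; C→c1; D→c1; E→c2.
Only (D, c1) has each player best-responding; Nash payoffs (20, 19).
Sequential outcome (D, c1) coincides with the Nash profile (D, c1).

yes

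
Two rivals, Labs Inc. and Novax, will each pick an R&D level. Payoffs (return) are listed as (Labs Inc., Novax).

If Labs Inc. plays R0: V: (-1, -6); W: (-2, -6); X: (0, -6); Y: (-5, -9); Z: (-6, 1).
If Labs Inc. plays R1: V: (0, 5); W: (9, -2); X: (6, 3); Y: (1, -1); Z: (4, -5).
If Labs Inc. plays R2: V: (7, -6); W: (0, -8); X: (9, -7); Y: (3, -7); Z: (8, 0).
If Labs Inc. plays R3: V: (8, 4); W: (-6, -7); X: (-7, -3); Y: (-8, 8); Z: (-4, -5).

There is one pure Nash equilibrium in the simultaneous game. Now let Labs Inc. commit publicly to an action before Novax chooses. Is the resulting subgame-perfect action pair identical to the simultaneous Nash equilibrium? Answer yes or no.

yes

Novax best-responds to each possible Labs Inc. move:
- R0: Novax compares -6, -6, -6, -9, 1 and picks Z; Labs Inc. would get -6.
- R1: Novax compares 5, -2, 3, -1, -5 and picks V; Labs Inc. would get 0.
- R2: Novax compares -6, -8, -7, -7, 0 and picks Z; Labs Inc. would get 8.
- R3: Novax compares 4, -7, -3, 8, -5 and picks Y; Labs Inc. would get -8.
Maximizing over -6, 0, 8, -8, Labs Inc. chooses R2. Subgame-perfect outcome: (R2, Z) with payoffs (8, 0).
Now find the simultaneous Nash equilibrium.
Labs Inc.'s best replies: V→R3; W→R1; X→R2; Y→R2; Z→R2.
Novax's best replies: R0→Z; R1→V; R2→Z; R3→Y.
Only (R2, Z) has each player best-responding; Nash payoffs (8, 0).
Sequential outcome (R2, Z) coincides with the Nash profile (R2, Z).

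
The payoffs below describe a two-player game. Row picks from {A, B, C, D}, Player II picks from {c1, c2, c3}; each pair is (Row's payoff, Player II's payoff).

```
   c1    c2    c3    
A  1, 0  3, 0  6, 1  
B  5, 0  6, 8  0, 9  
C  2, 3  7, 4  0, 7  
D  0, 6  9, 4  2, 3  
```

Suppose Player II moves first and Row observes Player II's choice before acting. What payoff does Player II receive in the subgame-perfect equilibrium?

4

Work backward from Row's decision.
- c1: BR = B, leader payoff 0.
- c2: BR = D, leader payoff 4.
- c3: BR = A, leader payoff 1.
Player II's induced payoffs are 0, 4, 1, so Player II commits to c2. Subgame-perfect outcome: (D, c2) with payoffs (9, 4).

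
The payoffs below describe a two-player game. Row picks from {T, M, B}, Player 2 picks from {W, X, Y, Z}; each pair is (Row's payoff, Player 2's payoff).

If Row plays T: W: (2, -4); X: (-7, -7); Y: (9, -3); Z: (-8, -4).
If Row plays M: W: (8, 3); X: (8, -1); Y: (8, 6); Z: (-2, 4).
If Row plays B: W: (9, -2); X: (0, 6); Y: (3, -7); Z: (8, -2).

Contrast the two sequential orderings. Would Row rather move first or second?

If Row leads: Player 2's best replies are T→Y, M→Y, B→X; Row's induced payoffs 9, 8, 0; outcome (T, Y), payoffs (9, -3).
If Player 2 leads: Row's best replies are W→B, X→M, Y→T, Z→B; Player 2's induced payoffs -2, -1, -3, -2; outcome (M, X), payoffs (8, -1).
Row gets 9 moving first and 8 moving second, so Row prefers to move first.

first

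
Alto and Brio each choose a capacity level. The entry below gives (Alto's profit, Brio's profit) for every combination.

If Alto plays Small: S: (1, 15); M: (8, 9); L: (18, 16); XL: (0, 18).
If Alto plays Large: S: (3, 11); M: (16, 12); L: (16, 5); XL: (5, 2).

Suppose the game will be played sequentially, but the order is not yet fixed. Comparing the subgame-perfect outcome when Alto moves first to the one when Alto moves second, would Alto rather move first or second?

If Alto leads: Brio's best replies are Small→XL, Large→M; Alto's induced payoffs 0, 16; outcome (Large, M), payoffs (16, 12).
If Brio leads: Alto's best replies are S→Large, M→Large, L→Small, XL→Large; Brio's induced payoffs 11, 12, 16, 2; outcome (Small, L), payoffs (18, 16).
Alto gets 16 moving first and 18 moving second, so Alto prefers to move second.

second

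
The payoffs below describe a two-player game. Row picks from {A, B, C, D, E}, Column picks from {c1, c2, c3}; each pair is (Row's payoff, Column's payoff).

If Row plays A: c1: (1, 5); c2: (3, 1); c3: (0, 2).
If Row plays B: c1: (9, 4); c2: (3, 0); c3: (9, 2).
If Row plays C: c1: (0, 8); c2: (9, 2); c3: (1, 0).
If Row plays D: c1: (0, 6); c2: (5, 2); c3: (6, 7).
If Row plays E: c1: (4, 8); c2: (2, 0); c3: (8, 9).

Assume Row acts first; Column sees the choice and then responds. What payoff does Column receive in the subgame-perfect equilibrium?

Backward induction with Row moving first.
- A → Column plays c1 (best of 5, 1, 2); Row gets 1.
- B → Column plays c1 (best of 4, 0, 2); Row gets 9.
- C → Column plays c1 (best of 8, 2, 0); Row gets 0.
- D → Column plays c3 (best of 6, 2, 7); Row gets 6.
- E → Column plays c3 (best of 8, 0, 9); Row gets 8.
Maximizing over 1, 9, 0, 6, 8, Row chooses B. Subgame-perfect outcome: (B, c1) with payoffs (9, 4).

4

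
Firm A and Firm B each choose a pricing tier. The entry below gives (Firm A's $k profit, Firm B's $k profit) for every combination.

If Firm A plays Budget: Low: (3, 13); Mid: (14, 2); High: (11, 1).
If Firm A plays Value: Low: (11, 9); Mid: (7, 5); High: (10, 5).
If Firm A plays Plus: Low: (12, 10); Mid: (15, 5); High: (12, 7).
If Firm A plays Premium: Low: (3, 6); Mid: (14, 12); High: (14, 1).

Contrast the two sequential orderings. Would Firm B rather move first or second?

second

If Firm A leads: Firm B's best replies are Budget→Low, Value→Low, Plus→Low, Premium→Mid; Firm A's induced payoffs 3, 11, 12, 14; outcome (Premium, Mid), payoffs (14, 12).
If Firm B leads: Firm A's best replies are Low→Plus, Mid→Plus, High→Premium; Firm B's induced payoffs 10, 5, 1; outcome (Plus, Low), payoffs (12, 10).
Firm B gets 10 moving first and 12 moving second, so Firm B prefers to move second.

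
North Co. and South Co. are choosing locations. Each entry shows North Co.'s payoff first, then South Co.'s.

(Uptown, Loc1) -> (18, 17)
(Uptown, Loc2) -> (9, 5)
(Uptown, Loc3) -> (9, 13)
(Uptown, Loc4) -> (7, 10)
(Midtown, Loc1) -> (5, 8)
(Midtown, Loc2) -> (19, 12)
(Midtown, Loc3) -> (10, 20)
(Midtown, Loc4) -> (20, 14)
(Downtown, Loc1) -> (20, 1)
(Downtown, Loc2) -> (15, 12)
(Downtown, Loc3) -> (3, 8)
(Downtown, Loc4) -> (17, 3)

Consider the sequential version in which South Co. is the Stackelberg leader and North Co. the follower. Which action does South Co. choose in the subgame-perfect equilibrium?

Solve by backward induction (South Co. leads).
- Loc1: BR = Downtown, leader payoff 1.
- Loc2: BR = Midtown, leader payoff 12.
- Loc3: BR = Midtown, leader payoff 20.
- Loc4: BR = Midtown, leader payoff 14.
Maximizing over 1, 12, 20, 14, South Co. chooses Loc3. Subgame-perfect outcome: (Midtown, Loc3) with payoffs (10, 20).

Loc3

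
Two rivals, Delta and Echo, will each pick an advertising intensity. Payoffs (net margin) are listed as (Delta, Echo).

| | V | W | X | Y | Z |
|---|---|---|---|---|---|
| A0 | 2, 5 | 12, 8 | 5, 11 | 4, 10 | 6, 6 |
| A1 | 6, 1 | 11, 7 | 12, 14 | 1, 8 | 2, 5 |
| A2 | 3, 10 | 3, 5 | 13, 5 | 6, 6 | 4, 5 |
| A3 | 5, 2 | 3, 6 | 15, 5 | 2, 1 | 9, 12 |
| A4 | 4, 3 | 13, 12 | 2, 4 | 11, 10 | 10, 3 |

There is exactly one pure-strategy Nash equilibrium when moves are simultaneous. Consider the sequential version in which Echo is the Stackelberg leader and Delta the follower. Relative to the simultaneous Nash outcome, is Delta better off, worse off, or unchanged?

unchanged

Solve by backward induction (Echo leads).
- V: Delta compares 2, 6, 3, 5, 4 and picks A1; Echo would get 1.
- W: Delta compares 12, 11, 3, 3, 13 and picks A4; Echo would get 12.
- X: Delta compares 5, 12, 13, 15, 2 and picks A3; Echo would get 5.
- Y: Delta compares 4, 1, 6, 2, 11 and picks A4; Echo would get 10.
- Z: Delta compares 6, 2, 4, 9, 10 and picks A4; Echo would get 3.
Maximizing over 1, 12, 5, 10, 3, Echo chooses W. Subgame-perfect outcome: (A4, W) with payoffs (13, 12).
Under simultaneous play:
Delta's best replies: V→A1; W→A4; X→A3; Y→A4; Z→A4.
Echo's best replies: A0→X; A1→X; A2→V; A3→Z; A4→W.
Only (A4, W) has each player best-responding; Nash payoffs (13, 12).
Delta earns 13 sequentially versus 13 at the Nash outcome: unchanged.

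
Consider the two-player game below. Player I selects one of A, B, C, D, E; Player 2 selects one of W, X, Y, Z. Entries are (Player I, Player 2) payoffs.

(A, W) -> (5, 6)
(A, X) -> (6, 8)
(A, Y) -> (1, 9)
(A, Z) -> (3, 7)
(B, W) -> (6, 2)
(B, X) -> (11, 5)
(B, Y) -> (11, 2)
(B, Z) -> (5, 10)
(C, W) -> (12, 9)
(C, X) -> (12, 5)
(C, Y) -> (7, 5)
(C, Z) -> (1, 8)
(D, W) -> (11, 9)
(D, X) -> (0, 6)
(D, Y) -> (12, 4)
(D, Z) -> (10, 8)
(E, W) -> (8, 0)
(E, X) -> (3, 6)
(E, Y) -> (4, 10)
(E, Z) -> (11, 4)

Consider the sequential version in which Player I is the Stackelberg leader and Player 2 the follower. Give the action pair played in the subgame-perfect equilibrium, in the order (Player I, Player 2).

(C, W)

Solve by backward induction (Player I leads).
- A → Player 2 plays Y (best of 6, 8, 9, 7); Player I gets 1.
- B → Player 2 plays Z (best of 2, 5, 2, 10); Player I gets 5.
- C → Player 2 plays W (best of 9, 5, 5, 8); Player I gets 12.
- D → Player 2 plays W (best of 9, 6, 4, 8); Player I gets 11.
- E → Player 2 plays Y (best of 0, 6, 10, 4); Player I gets 4.
Maximizing over 1, 5, 12, 11, 4, Player I chooses C. Subgame-perfect outcome: (C, W) with payoffs (12, 9).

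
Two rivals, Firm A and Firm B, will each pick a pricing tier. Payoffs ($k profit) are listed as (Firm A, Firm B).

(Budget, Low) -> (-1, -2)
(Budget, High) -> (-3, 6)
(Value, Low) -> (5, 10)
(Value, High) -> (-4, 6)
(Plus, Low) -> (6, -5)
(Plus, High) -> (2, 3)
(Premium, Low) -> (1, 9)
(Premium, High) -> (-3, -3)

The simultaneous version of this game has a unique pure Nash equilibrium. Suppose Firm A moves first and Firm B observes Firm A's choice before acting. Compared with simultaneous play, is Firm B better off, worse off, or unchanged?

better off

Work backward from Firm B's decision.
- Budget: Firm B compares -2, 6 and picks High; Firm A would get -3.
- Value: Firm B compares 10, 6 and picks Low; Firm A would get 5.
- Plus: Firm B compares -5, 3 and picks High; Firm A would get 2.
- Premium: Firm B compares 9, -3 and picks Low; Firm A would get 1.
Among -3, 5, 2, 1, the best is 5 at Value. Subgame-perfect outcome: (Value, Low) with payoffs (5, 10).
Now find the simultaneous Nash equilibrium.
Firm A's best replies: Low→Plus; High→Plus.
Firm B's best replies: Budget→High; Value→Low; Plus→High; Premium→Low.
Only (Plus, High) has each player best-responding; Nash payoffs (2, 3).
Firm B earns 10 sequentially versus 3 at the Nash outcome: better off.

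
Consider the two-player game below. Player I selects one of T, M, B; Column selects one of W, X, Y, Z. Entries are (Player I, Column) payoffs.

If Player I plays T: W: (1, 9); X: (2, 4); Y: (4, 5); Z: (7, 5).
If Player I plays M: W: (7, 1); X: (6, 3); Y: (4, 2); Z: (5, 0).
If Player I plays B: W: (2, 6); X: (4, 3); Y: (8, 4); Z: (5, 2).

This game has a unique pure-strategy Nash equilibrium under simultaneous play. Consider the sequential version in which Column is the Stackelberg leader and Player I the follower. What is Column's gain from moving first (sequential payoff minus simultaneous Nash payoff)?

2

Work backward from Player I's decision.
- W → Player I plays M (best of 1, 7, 2); Column gets 1.
- X → Player I plays M (best of 2, 6, 4); Column gets 3.
- Y → Player I plays B (best of 4, 4, 8); Column gets 4.
- Z → Player I plays T (best of 7, 5, 5); Column gets 5.
Column's induced payoffs are 1, 3, 4, 5, so Column commits to Z. Subgame-perfect outcome: (T, Z) with payoffs (7, 5).
Now find the simultaneous Nash equilibrium.
Player I's best replies: W→M; X→M; Y→B; Z→T.
Column's best replies: T→W; M→X; B→W.
Only (M, X) has each player best-responding; Nash payoffs (6, 3).
Column's commitment gain: 5 − 3 = 2.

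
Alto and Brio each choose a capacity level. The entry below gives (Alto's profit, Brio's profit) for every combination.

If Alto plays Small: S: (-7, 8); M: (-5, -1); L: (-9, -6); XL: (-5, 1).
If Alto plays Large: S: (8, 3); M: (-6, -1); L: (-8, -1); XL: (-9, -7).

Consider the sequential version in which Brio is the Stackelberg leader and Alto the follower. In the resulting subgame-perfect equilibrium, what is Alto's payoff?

Work backward from Alto's decision.
- S: BR = Large, leader payoff 3.
- M: BR = Small, leader payoff -1.
- L: BR = Large, leader payoff -1.
- XL: BR = Small, leader payoff 1.
Brio's induced payoffs are 3, -1, -1, 1, so Brio commits to S. Subgame-perfect outcome: (Large, S) with payoffs (8, 3).

8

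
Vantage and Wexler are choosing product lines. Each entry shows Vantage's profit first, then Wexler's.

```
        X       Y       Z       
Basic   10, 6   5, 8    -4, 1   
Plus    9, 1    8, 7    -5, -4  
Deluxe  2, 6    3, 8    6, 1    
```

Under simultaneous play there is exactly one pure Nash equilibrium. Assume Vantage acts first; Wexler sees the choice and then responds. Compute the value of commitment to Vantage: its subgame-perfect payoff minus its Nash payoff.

0

Solve by backward induction (Vantage leads).
- Basic: Wexler compares 6, 8, 1 and picks Y; Vantage would get 5.
- Plus: Wexler compares 1, 7, -4 and picks Y; Vantage would get 8.
- Deluxe: Wexler compares 6, 8, 1 and picks Y; Vantage would get 3.
Vantage's induced payoffs are 5, 8, 3, so Vantage commits to Plus. Subgame-perfect outcome: (Plus, Y) with payoffs (8, 7).
Under simultaneous play:
Vantage's best replies: X→Basic; Y→Plus; Z→Deluxe.
Wexler's best replies: Basic→Y; Plus→Y; Deluxe→Y.
The unique mutual best reply is (Plus, Y), giving (8, 7).
Vantage's commitment gain: 8 − 8 = 0.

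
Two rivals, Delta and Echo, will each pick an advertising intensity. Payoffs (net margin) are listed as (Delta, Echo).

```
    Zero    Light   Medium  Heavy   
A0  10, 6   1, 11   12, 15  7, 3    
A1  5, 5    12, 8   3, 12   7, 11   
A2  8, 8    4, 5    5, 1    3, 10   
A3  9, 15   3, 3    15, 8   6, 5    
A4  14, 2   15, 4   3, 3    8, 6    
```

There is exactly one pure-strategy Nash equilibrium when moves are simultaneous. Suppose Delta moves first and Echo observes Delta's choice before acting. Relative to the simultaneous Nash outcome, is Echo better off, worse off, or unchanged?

better off

Solve by backward induction (Delta leads).
- A0 → Echo plays Medium (best of 6, 11, 15, 3); Delta gets 12.
- A1 → Echo plays Medium (best of 5, 8, 12, 11); Delta gets 3.
- A2 → Echo plays Heavy (best of 8, 5, 1, 10); Delta gets 3.
- A3 → Echo plays Zero (best of 15, 3, 8, 5); Delta gets 9.
- A4 → Echo plays Heavy (best of 2, 4, 3, 6); Delta gets 8.
Maximizing over 12, 3, 3, 9, 8, Delta chooses A0. Subgame-perfect outcome: (A0, Medium) with payoffs (12, 15).
Under simultaneous play:
Delta's best replies: Zero→A4; Light→A4; Medium→A3; Heavy→A4.
Echo's best replies: A0→Medium; A1→Medium; A2→Heavy; A3→Zero; A4→Heavy.
The unique mutual best reply is (A4, Heavy), giving (8, 6).
Echo earns 15 sequentially versus 6 at the Nash outcome: better off.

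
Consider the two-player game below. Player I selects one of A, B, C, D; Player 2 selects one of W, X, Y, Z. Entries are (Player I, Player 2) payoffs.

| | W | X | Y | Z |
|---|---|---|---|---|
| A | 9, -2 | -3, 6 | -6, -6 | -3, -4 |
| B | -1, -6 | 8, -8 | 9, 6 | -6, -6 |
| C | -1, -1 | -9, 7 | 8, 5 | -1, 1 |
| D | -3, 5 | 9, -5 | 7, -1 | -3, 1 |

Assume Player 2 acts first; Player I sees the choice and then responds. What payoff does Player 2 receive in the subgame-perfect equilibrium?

Solve by backward induction (Player 2 leads).
- W: Player I compares 9, -1, -1, -3 and picks A; Player 2 would get -2.
- X: Player I compares -3, 8, -9, 9 and picks D; Player 2 would get -5.
- Y: Player I compares -6, 9, 8, 7 and picks B; Player 2 would get 6.
- Z: Player I compares -3, -6, -1, -3 and picks C; Player 2 would get 1.
Among -2, -5, 6, 1, the best is 6 at Y. Subgame-perfect outcome: (B, Y) with payoffs (9, 6).

6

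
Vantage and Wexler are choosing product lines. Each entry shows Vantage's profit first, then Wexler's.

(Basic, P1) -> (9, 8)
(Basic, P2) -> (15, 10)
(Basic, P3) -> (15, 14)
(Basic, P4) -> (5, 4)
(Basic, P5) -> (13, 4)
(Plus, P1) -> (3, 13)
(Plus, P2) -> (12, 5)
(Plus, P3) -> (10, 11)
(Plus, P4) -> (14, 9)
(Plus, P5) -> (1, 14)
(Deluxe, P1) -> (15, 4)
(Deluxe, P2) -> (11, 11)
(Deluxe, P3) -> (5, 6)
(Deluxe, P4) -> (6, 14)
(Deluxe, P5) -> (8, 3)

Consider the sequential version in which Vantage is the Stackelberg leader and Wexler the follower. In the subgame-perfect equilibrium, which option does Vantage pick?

Basic

Solve by backward induction (Vantage leads).
- Basic → Wexler plays P3 (best of 8, 10, 14, 4, 4); Vantage gets 15.
- Plus → Wexler plays P5 (best of 13, 5, 11, 9, 14); Vantage gets 1.
- Deluxe → Wexler plays P4 (best of 4, 11, 6, 14, 3); Vantage gets 6.
Vantage's induced payoffs are 15, 1, 6, so Vantage commits to Basic. Subgame-perfect outcome: (Basic, P3) with payoffs (15, 14).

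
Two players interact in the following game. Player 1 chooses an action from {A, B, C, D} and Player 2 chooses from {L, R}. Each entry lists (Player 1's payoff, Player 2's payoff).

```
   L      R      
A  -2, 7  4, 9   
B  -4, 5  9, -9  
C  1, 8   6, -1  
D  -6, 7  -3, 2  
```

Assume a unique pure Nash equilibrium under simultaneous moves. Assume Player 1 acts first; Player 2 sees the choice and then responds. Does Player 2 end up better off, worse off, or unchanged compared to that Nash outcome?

Player 2 best-responds to each possible Player 1 move:
- A: Player 2 compares 7, 9 and picks R; Player 1 would get 4.
- B: Player 2 compares 5, -9 and picks L; Player 1 would get -4.
- C: Player 2 compares 8, -1 and picks L; Player 1 would get 1.
- D: Player 2 compares 7, 2 and picks L; Player 1 would get -6.
Among 4, -4, 1, -6, the best is 4 at A. Subgame-perfect outcome: (A, R) with payoffs (4, 9).
Now find the simultaneous Nash equilibrium.
Player 1's best replies: L→C; R→B.
Player 2's best replies: A→R; B→L; C→L; D→L.
Only (C, L) has each player best-responding; Nash payoffs (1, 8).
Player 2 earns 9 sequentially versus 8 at the Nash outcome: better off.

better off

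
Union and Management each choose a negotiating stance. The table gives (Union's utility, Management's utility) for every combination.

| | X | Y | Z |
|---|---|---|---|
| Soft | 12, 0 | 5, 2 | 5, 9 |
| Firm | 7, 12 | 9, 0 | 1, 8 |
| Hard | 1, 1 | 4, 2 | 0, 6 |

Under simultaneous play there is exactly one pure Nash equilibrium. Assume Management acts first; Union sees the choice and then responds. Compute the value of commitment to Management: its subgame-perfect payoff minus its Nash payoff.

Union best-responds to each possible Management move:
- X: Union compares 12, 7, 1 and picks Soft; Management would get 0.
- Y: Union compares 5, 9, 4 and picks Firm; Management would get 0.
- Z: Union compares 5, 1, 0 and picks Soft; Management would get 9.
Management's induced payoffs are 0, 0, 9, so Management commits to Z. Subgame-perfect outcome: (Soft, Z) with payoffs (5, 9).
Under simultaneous play:
Union's best replies: X→Soft; Y→Firm; Z→Soft.
Management's best replies: Soft→Z; Firm→X; Hard→Z.
Only (Soft, Z) has each player best-responding; Nash payoffs (5, 9).
Management's commitment gain: 9 − 9 = 0.

0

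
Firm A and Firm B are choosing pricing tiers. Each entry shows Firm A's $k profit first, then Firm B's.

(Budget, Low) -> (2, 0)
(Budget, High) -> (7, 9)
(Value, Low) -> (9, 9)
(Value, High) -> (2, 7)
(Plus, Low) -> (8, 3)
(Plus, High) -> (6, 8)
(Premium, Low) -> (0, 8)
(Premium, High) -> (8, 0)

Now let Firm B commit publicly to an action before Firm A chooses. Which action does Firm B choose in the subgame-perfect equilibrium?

Work backward from Firm A's decision.
- Low → Firm A plays Value (best of 2, 9, 8, 0); Firm B gets 9.
- High → Firm A plays Premium (best of 7, 2, 6, 8); Firm B gets 0.
Maximizing over 9, 0, Firm B chooses Low. Subgame-perfect outcome: (Value, Low) with payoffs (9, 9).

Low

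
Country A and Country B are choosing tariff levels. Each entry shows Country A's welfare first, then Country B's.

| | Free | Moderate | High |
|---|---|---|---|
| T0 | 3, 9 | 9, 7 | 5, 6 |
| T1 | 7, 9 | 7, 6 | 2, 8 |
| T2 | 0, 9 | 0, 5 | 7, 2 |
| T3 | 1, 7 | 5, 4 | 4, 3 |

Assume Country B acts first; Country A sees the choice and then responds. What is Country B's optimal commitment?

Solve by backward induction (Country B leads).
- Free → Country A plays T1 (best of 3, 7, 0, 1); Country B gets 9.
- Moderate → Country A plays T0 (best of 9, 7, 0, 5); Country B gets 7.
- High → Country A plays T2 (best of 5, 2, 7, 4); Country B gets 2.
Among 9, 7, 2, the best is 9 at Free. Subgame-perfect outcome: (T1, Free) with payoffs (7, 9).

Free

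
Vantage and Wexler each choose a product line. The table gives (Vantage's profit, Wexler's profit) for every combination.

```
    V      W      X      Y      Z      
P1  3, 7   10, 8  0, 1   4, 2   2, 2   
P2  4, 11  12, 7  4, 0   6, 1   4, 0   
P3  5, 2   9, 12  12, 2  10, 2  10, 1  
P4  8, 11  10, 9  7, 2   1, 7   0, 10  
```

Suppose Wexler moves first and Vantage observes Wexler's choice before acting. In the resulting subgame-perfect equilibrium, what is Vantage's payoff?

Solve by backward induction (Wexler leads).
- V: Vantage compares 3, 4, 5, 8 and picks P4; Wexler would get 11.
- W: Vantage compares 10, 12, 9, 10 and picks P2; Wexler would get 7.
- X: Vantage compares 0, 4, 12, 7 and picks P3; Wexler would get 2.
- Y: Vantage compares 4, 6, 10, 1 and picks P3; Wexler would get 2.
- Z: Vantage compares 2, 4, 10, 0 and picks P3; Wexler would get 1.
Among 11, 7, 2, 2, 1, the best is 11 at V. Subgame-perfect outcome: (P4, V) with payoffs (8, 11).

8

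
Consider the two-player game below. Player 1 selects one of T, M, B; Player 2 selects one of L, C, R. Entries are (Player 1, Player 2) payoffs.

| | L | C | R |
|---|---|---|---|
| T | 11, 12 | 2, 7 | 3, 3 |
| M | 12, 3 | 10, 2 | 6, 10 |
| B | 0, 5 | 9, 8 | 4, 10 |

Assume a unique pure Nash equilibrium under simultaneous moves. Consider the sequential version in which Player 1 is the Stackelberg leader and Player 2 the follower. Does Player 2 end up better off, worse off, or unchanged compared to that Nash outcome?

better off

Backward induction with Player 1 moving first.
- T: BR = L, leader payoff 11.
- M: BR = R, leader payoff 6.
- B: BR = R, leader payoff 4.
Player 1's induced payoffs are 11, 6, 4, so Player 1 commits to T. Subgame-perfect outcome: (T, L) with payoffs (11, 12).
For the simultaneous game, intersect best replies.
Player 1's best replies: L→M; C→M; R→M.
Player 2's best replies: T→L; M→R; B→R.
Only (M, R) has each player best-responding; Nash payoffs (6, 10).
Player 2 earns 12 sequentially versus 10 at the Nash outcome: better off.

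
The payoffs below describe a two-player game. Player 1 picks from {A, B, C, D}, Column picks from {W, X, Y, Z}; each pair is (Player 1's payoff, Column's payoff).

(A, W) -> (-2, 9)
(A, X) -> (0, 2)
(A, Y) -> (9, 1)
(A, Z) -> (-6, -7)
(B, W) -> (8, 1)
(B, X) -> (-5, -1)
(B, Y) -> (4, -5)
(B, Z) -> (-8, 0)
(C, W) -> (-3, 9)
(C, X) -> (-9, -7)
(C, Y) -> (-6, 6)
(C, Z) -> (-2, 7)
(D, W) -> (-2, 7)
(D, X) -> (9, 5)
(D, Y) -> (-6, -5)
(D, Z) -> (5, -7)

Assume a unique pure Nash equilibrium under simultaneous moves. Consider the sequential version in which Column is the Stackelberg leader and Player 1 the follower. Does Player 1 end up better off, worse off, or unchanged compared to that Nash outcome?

Player 1 best-responds to each possible Column move:
- W: Player 1 compares -2, 8, -3, -2 and picks B; Column would get 1.
- X: Player 1 compares 0, -5, -9, 9 and picks D; Column would get 5.
- Y: Player 1 compares 9, 4, -6, -6 and picks A; Column would get 1.
- Z: Player 1 compares -6, -8, -2, 5 and picks D; Column would get -7.
Maximizing over 1, 5, 1, -7, Column chooses X. Subgame-perfect outcome: (D, X) with payoffs (9, 5).
Now find the simultaneous Nash equilibrium.
Player 1's best replies: W→B; X→D; Y→A; Z→D.
Column's best replies: A→W; B→W; C→W; D→W.
Only (B, W) has each player best-responding; Nash payoffs (8, 1).
Player 1 earns 9 sequentially versus 8 at the Nash outcome: better off.

better off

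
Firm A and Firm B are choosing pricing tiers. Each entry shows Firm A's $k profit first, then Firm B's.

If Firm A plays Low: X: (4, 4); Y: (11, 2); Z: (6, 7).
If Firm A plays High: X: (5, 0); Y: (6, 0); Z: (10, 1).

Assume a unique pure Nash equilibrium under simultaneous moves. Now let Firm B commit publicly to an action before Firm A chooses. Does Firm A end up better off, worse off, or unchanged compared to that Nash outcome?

Firm A best-responds to each possible Firm B move:
- X: BR = High, leader payoff 0.
- Y: BR = Low, leader payoff 2.
- Z: BR = High, leader payoff 1.
Maximizing over 0, 2, 1, Firm B chooses Y. Subgame-perfect outcome: (Low, Y) with payoffs (11, 2).
Now find the simultaneous Nash equilibrium.
Firm A's best replies: X→High; Y→Low; Z→High.
Firm B's best replies: Low→Z; High→Z.
The unique mutual best reply is (High, Z), giving (10, 1).
Firm A earns 11 sequentially versus 10 at the Nash outcome: better off.

better off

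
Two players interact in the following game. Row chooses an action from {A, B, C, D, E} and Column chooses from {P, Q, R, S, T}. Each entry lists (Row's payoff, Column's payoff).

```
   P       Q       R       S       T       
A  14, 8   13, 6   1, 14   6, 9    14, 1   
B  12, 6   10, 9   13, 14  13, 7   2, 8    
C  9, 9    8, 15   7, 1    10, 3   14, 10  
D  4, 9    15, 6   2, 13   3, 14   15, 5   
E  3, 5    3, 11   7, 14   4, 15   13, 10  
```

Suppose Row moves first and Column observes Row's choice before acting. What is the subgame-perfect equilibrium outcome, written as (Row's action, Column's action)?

Work backward from Column's decision.
- A → Column plays R (best of 8, 6, 14, 9, 1); Row gets 1.
- B → Column plays R (best of 6, 9, 14, 7, 8); Row gets 13.
- C → Column plays Q (best of 9, 15, 1, 3, 10); Row gets 8.
- D → Column plays S (best of 9, 6, 13, 14, 5); Row gets 3.
- E → Column plays S (best of 5, 11, 14, 15, 10); Row gets 4.
Among 1, 13, 8, 3, 4, the best is 13 at B. Subgame-perfect outcome: (B, R) with payoffs (13, 14).

(B, R)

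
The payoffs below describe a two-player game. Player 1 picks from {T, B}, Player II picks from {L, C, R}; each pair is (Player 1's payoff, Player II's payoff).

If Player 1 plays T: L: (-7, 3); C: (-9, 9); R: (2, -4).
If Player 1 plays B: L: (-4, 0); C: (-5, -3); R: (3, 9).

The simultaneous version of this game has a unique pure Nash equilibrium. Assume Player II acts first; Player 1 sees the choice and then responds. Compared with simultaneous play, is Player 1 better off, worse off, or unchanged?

Backward induction with Player II moving first.
- L → Player 1 plays B (best of -7, -4); Player II gets 0.
- C → Player 1 plays B (best of -9, -5); Player II gets -3.
- R → Player 1 plays B (best of 2, 3); Player II gets 9.
Among 0, -3, 9, the best is 9 at R. Subgame-perfect outcome: (B, R) with payoffs (3, 9).
Under simultaneous play:
Player 1's best replies: L→B; C→B; R→B.
Player II's best replies: T→C; B→R.
The unique mutual best reply is (B, R), giving (3, 9).
Player 1 earns 3 sequentially versus 3 at the Nash outcome: unchanged.

unchanged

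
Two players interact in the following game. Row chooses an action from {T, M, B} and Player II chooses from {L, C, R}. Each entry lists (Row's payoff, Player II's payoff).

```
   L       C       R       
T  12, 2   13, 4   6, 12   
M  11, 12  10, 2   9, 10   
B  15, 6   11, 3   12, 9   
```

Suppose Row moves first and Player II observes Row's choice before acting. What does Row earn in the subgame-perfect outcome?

12

Player II best-responds to each possible Row move:
- T → Player II plays R (best of 2, 4, 12); Row gets 6.
- M → Player II plays L (best of 12, 2, 10); Row gets 11.
- B → Player II plays R (best of 6, 3, 9); Row gets 12.
Among 6, 11, 12, the best is 12 at B. Subgame-perfect outcome: (B, R) with payoffs (12, 9).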